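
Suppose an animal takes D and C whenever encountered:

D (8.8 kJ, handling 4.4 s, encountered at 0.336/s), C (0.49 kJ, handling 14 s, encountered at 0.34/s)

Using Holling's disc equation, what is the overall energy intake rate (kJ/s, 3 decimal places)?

0.432 kJ/s

R = (0.336×8.8 + 0.34×0.49) / (1 + 0.336×4.4 + 0.34×14) = 3.123/7.238 = 0.4315 kJ/s.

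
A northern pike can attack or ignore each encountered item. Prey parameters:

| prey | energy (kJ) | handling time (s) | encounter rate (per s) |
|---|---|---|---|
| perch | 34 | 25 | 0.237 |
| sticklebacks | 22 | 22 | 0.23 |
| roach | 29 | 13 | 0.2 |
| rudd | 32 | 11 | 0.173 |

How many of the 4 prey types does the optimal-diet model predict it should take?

Profitabilities (E/h, kJ/s): rudd 2.91, roach 2.23, perch 1.36, sticklebacks 1. Add prey in this order while the next type's profitability exceeds the intake rate on those already taken.
Rate on top 1: 1.907. roach: 2.23 > 1.907 → include.
Rate on top 2: 2.06. perch: 1.36 < 2.06 → exclude; stop.
Optimal diet: rudd, roach — 2 of 4 types.

2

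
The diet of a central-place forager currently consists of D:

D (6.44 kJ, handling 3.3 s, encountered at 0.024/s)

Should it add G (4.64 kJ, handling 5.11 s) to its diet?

Intake rate on the current diet: R = (0.024×6.44) / (1 + 0.024×3.3) = 0.1546/1.079 = 0.1432 kJ/s.
G: E/h = 4.64/5.11 = 0.908 kJ/s.
Since 0.908 > R, including G increases the long-run rate.

Yes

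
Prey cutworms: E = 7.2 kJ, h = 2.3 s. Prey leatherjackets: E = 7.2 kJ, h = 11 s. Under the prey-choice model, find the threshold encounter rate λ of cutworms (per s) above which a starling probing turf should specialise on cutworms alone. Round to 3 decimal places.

0.115 per s

Drop leatherjackets once their profitability E₂/h₂ falls below the rate achievable on cutworms alone: E₂/h₂ = λE₁/(1 + λh₁).
Solve for λ: λE₁h₂ = E₂(1 + λh₁) → λ(E₁h₂ − E₂h₁) = E₂ → λ = E₂/(E₁h₂ − E₂h₁).
λ = 7.2/(7.2×11 − 7.2×2.3) = 7.2/62.64 = 0.1149 per s.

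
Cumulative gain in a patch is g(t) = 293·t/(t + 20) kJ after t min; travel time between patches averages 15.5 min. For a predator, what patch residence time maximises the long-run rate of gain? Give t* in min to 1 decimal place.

17.6 min

Maximise g(t)/(T+t): set derivative to zero → g'(t)(T+t) = g(t).
g'(t) = 293·20/(t + 20)². Setting 293·20/(t+20)² = 293t/[(t+20)(15.5+t)] gives 20(15.5+t) = t(t+20), so t² = 20×15.5 = 310.
t* = √310 = 17.61 min.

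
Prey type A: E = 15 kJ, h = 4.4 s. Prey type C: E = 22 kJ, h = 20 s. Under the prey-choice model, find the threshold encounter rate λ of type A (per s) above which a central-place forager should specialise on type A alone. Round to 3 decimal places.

0.108 per s

At the threshold, the rate on type A alone equals the profitability of type C: λ·15/(1 + λ·4.4) = 22/20 = 1.1.
Rearranging, λ(15 − 1.1×4.4) = 1.1, so λ = 1.1/10.16 = 0.1083 per s.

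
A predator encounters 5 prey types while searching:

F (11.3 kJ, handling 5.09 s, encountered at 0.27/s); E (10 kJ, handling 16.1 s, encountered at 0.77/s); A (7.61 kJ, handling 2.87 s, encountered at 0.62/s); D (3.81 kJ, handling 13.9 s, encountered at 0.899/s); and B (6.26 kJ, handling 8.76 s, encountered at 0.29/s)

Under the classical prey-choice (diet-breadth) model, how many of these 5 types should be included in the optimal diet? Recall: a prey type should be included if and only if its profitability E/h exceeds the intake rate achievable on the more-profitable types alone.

2

E/h in descending order: A 2.65, F 2.22, B 0.715, E 0.621, D 0.274 kJ/s. The optimal diet is the largest prefix of this list for which every included type satisfies E_i/h_i > R on the types above it.
Rate on top 1: 1.698. F: 2.22 > 1.698 → include.
Rate on top 2: 1.87. B: 0.715 < 1.87 → exclude; stop.
Optimal diet: A, F — 2 of 5 types.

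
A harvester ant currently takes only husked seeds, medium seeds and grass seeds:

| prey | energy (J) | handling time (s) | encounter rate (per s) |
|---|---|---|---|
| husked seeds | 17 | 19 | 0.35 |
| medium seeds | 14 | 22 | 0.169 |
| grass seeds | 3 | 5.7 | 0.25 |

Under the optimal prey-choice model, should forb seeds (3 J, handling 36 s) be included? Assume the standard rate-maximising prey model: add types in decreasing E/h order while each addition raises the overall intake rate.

No

Intake rate on the current diet: R = (0.35×17 + 0.169×14 + 0.25×3) / (1 + 0.35×19 + 0.169×22 + 0.25×5.7) = 9.066/12.79 = 0.7087 J/s.
forb seeds: E/h = 3/36 = 0.08333 J/s.
Since 0.08333 < R, time spent handling forb seeds is better spent searching.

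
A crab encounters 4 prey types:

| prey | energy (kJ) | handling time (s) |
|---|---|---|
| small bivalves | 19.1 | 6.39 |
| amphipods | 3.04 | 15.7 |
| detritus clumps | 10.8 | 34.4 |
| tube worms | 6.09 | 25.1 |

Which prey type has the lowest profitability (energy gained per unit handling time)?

Profitability E/h (kJ/s): small bivalves = 19.1/6.39 = 2.99, amphipods = 3.04/15.7 = 0.194, detritus clumps = 10.8/34.4 = 0.314, tube worms = 6.09/25.1 = 0.243.
Ranked: small bivalves > detritus clumps > tube worms > amphipods.

amphipods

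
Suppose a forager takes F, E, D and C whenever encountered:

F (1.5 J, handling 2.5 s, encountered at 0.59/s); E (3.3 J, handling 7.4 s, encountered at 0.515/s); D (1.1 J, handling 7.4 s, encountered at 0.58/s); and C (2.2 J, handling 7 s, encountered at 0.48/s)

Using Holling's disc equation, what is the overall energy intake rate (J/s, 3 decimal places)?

R = Σλ_iE_i / (1 + Σλ_ih_i)
Numerator: 0.59×1.5 + 0.515×3.3 + 0.58×1.1 + 0.48×2.2 = 4.279
Denominator: 1 + 0.59×2.5 + 0.515×7.4 + 0.58×7.4 + 0.48×7 = 13.94
R = 4.279/13.94 = 0.307 J/s

0.307 J/s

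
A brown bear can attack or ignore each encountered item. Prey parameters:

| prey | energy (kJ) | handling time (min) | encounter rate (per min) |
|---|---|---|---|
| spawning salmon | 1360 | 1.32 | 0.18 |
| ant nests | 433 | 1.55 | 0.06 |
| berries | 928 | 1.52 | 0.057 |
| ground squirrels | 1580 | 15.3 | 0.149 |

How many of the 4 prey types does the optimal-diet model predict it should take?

3

Rank by E/h (kJ/min): spawning salmon 1.03e+03, berries 611, ant nests 279, ground squirrels 103. Include each in turn until the next type's E/h falls below the running intake rate.
Rate on top 1: 197.8. berries: 611 > 197.8 → include.
Rate on top 2: 224.8. ant nests: 279 > 224.8 → include.
Rate on top 3: 228.4. ground squirrels: 103 < 228.4 → exclude; stop.
Optimal diet: spawning salmon, berries, ant nests — 3 of 4 types.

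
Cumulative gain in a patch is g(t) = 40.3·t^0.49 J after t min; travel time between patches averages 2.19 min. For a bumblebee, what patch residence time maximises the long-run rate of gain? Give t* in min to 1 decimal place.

Optimal t* satisfies g'(t*) = g(t*)/(T + t*).
g'(t) = 0.49·40.3·t^-0.51. Setting 0.49·40.3·t^-0.51 = 40.3·t^0.49/(2.19+t) gives 0.49(2.19+t) = t, so 0.51·t = 0.49×2.19.
t* = 0.49×2.19/0.51 = 2.104 min.

2.1 min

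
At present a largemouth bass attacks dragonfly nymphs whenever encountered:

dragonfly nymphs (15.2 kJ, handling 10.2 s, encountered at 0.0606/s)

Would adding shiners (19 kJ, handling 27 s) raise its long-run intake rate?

Current rate: (0.0606×15.2)/(1 + 0.0606×10.2) = 0.5693 kJ/s.
Profitability of shiners: 19/27 = 0.7037 kJ/s.
0.7037 > 0.5693, so adding shiners raises the average — include it.

Yes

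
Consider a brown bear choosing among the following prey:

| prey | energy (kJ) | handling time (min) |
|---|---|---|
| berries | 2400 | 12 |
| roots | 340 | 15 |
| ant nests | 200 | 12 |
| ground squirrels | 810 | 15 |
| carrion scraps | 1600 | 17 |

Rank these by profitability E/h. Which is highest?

Profitability E/h (kJ/min): berries = 2400/12 = 200, roots = 340/15 = 22.7, ant nests = 200/12 = 16.7, ground squirrels = 810/15 = 54, carrion scraps = 1600/17 = 94.1.
Ranked: berries > carrion scraps > ground squirrels > roots > ant nests.

berries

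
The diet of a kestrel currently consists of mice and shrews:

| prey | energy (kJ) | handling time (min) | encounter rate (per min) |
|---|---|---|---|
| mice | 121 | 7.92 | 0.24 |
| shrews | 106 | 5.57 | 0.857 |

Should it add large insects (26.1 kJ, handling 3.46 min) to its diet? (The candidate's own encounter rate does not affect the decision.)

No

Current rate: (0.24×121 + 0.857×106)/(1 + 0.24×7.92 + 0.857×5.57) = 15.62 kJ/min.
large insects: E/h = 26.1/3.46 = 7.543 kJ/min.
Since 7.543 < R, time spent handling large insects is better spent searching.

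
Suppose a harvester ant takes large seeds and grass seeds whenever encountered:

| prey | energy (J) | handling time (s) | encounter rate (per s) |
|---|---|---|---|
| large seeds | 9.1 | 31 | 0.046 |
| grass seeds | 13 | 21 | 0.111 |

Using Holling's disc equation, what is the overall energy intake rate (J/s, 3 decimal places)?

0.391 J/s

R = (0.046×9.1 + 0.111×13) / (1 + 0.046×31 + 0.111×21) = 1.862/4.757 = 0.3913 J/s.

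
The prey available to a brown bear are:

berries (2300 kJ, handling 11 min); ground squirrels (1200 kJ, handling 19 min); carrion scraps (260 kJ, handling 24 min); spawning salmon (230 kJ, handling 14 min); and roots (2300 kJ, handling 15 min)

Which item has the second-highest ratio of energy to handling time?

roots

Profitability E/h (kJ/min): berries = 2300/11 = 209, ground squirrels = 1200/19 = 63.2, carrion scraps = 260/24 = 10.8, spawning salmon = 230/14 = 16.4, roots = 2300/15 = 153.
Ranked: berries > roots > ground squirrels > spawning salmon > carrion scraps.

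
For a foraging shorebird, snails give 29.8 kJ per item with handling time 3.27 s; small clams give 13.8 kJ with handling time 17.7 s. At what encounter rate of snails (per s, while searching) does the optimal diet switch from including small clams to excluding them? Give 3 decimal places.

0.029 per s

At the threshold, the rate on snails alone equals the profitability of small clams: λ·29.8/(1 + λ·3.27) = 13.8/17.7 = 0.7797.
Rearranging, λ(29.8 − 0.7797×3.27) = 0.7797, so λ = 0.7797/27.25 = 0.02861 per s.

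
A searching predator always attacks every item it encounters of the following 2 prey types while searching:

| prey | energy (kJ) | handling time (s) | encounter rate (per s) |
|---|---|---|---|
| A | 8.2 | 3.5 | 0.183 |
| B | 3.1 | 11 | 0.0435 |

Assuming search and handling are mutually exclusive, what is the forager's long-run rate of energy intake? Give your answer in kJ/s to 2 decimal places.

0.77 kJ/s

Energy encountered per unit search time: 0.183×8.2 + 0.0435×3.1 = 1.635 kJ/s.
Handling time per unit search time: 0.183×3.5 + 0.0435×11 = 1.119.
Rate = 1.635/(1 + 1.119) = 0.7718 kJ/s.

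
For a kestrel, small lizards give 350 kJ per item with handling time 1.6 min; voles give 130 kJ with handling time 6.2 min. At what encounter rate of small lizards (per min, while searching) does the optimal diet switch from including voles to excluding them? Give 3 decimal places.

The zero-one rule: include voles iff E₂/h₂ > λE₁/(1+λh₁). Equality gives the switch point.
λE₁h₂ = E₂ + λE₂h₁ ⇒ λ = E₂/(E₁h₂ − E₂h₁) = 130/(2170 − 208) = 0.06626 per min.

0.066 per min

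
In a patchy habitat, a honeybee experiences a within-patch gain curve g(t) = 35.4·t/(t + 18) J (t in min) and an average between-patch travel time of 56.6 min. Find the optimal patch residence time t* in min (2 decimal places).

Optimal t* satisfies g'(t*) = g(t*)/(T + t*).
g'(t) = 35.4·18/(t + 18)². Setting 35.4·18/(t+18)² = 35.4t/[(t+18)(56.6+t)] gives 18(56.6+t) = t(t+18), so t² = 18×56.6 = 1019.
t* = √1019 = 31.92 min.

31.92 min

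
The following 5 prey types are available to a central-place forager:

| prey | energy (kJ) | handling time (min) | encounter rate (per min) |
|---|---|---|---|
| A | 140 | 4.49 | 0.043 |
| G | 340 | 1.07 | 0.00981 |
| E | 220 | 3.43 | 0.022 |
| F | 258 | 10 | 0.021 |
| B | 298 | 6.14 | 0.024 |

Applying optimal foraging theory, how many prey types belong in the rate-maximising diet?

5

E/h in descending order: G 318, E 64.1, B 48.5, A 31.2, F 25.8 kJ/min. The optimal diet is the largest prefix of this list for which every included type satisfies E_i/h_i > R on the types above it.
Rate on top 1: 3.301. E: 64.1 > 3.301 → include.
Rate on top 2: 7.528. B: 48.5 > 7.528 → include.
Rate on top 3: 12.43. A: 31.2 > 12.43 → include.
Rate on top 4: 14.97. F: 25.8 > 14.97 → include.
Optimal diet: G, E, B, A, F — 5 of 5 types.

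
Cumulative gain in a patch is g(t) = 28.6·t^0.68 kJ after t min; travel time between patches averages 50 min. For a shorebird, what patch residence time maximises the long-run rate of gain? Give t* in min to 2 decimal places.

Maximise g(t)/(T+t): set derivative to zero → g'(t)(T+t) = g(t).
g'(t) = 0.68·28.6·t^-0.32. Setting 0.68·28.6·t^-0.32 = 28.6·t^0.68/(50+t) gives 0.68(50+t) = t, so 0.32·t = 0.68×50.
t* = 0.68×50/0.32 = 106.3 min.

106.25 min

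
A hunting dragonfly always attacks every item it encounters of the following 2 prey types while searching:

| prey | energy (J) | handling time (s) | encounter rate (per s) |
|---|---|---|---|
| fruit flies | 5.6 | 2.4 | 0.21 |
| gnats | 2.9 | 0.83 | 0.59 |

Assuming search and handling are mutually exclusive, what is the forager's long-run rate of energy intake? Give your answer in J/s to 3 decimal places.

Energy encountered per unit search time: 0.21×5.6 + 0.59×2.9 = 2.887 J/s.
Handling time per unit search time: 0.21×2.4 + 0.59×0.83 = 0.9937.
Rate = 2.887/(1 + 0.9937) = 1.448 J/s.

1.448 J/s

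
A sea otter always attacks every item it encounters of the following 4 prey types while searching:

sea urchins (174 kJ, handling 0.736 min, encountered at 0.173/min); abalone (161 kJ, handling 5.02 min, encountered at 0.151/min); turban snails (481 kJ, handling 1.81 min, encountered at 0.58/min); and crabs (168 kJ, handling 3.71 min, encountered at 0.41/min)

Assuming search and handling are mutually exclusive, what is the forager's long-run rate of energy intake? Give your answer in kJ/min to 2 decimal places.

R = Σλ_iE_i / (1 + Σλ_ih_i)
Numerator: 0.173×174 + 0.151×161 + 0.58×481 + 0.41×168 = 402.3
Denominator: 1 + 0.173×0.736 + 0.151×5.02 + 0.58×1.81 + 0.41×3.71 = 4.456
R = 402.3/4.456 = 90.27 kJ/min

90.27 kJ/min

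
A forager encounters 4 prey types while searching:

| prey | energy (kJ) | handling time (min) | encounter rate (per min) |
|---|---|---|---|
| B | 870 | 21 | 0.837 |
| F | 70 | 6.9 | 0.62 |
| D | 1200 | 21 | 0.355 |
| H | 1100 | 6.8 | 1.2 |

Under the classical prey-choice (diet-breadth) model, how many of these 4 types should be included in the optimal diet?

1

Rank by E/h (kJ/min): H 162, D 57.1, B 41.4, F 10.1. Include each in turn until the next type's E/h falls below the running intake rate.
Rate on top 1: 144.1. D: 57.1 < 144.1 → exclude; stop.
Optimal diet: H — 1 of 4 types.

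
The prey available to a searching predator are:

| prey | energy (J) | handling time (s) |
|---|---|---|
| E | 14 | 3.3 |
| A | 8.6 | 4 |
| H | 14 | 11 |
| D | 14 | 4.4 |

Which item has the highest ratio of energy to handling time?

Profitability E/h (J/s): E = 14/3.3 = 4.24, A = 8.6/4 = 2.15, H = 14/11 = 1.27, D = 14/4.4 = 3.18.
Ranked: E > D > A > H.

E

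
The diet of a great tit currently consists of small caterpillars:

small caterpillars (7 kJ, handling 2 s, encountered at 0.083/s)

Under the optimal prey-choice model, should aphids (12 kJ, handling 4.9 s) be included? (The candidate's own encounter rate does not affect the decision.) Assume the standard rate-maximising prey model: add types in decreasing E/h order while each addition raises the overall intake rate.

Yes

Current rate: (0.083×7)/(1 + 0.083×2) = 0.4983 kJ/s.
aphids: E/h = 12/4.9 = 2.449 kJ/s.
2.449 > 0.4983, so adding aphids raises the average — include it.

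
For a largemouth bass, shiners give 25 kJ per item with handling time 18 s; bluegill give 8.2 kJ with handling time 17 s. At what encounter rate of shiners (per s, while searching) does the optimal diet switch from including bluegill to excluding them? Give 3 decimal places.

0.030 per s

At the threshold, the rate on shiners alone equals the profitability of bluegill: λ·25/(1 + λ·18) = 8.2/17 = 0.4824.
Rearranging, λ(25 − 0.4824×18) = 0.4824, so λ = 0.4824/16.32 = 0.02956 per s.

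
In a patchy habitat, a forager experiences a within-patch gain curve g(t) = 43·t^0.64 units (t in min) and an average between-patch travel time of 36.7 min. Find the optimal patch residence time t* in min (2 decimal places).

Maximise g(t)/(T+t): set derivative to zero → g'(t)(T+t) = g(t).
g'(t) = 0.64·43·t^-0.36. Setting 0.64·43·t^-0.36 = 43·t^0.64/(36.7+t) gives 0.64(36.7+t) = t, so 0.36·t = 0.64×36.7.
t* = 0.64×36.7/0.36 = 65.24 min.

65.24 min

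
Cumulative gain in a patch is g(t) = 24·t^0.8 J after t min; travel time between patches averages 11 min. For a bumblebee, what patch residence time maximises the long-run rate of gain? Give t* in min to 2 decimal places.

Maximise g(t)/(T+t): set derivative to zero → g'(t)(T+t) = g(t).
g'(t) = 0.8·24·t^-0.2. Setting 0.8·24·t^-0.2 = 24·t^0.8/(11+t) gives 0.8(11+t) = t, so 0.20·t = 0.8×11.
t* = 0.8×11/0.20 = 44 min.

44.00 min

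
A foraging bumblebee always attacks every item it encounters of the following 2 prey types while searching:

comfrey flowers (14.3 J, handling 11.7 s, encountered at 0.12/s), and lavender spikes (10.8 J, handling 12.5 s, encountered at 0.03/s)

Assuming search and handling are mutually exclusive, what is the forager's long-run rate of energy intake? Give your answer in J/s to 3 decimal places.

0.734 J/s

R = Σλ_iE_i / (1 + Σλ_ih_i)
Numerator: 0.12×14.3 + 0.03×10.8 = 2.04
Denominator: 1 + 0.12×11.7 + 0.03×12.5 = 2.779
R = 2.04/2.779 = 0.7341 J/s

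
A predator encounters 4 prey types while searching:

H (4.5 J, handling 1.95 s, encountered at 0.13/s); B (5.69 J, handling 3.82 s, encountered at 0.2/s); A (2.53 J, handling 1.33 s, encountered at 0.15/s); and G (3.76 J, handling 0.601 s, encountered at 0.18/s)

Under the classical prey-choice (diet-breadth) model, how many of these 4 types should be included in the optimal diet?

4

E/h in descending order: G 6.26, H 2.31, A 1.9, B 1.49 J/s. The optimal diet is the largest prefix of this list for which every included type satisfies E_i/h_i > R on the types above it.
Rate on top 1: 0.6107. H: 2.31 > 0.6107 → include.
Rate on top 2: 0.9266. A: 1.9 > 0.9266 → include.
Rate on top 3: 1.051. B: 1.49 > 1.051 → include.
Optimal diet: G, H, A, B — 4 of 4 types.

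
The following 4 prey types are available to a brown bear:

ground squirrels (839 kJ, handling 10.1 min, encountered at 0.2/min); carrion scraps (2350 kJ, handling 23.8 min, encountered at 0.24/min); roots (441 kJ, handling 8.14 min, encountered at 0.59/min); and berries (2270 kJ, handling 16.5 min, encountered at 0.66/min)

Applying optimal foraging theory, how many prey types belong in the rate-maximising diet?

1

E/h in descending order: berries 138, carrion scraps 98.7, ground squirrels 83.1, roots 54.2 kJ/min. The optimal diet is the largest prefix of this list for which every included type satisfies E_i/h_i > R on the types above it.
Rate on top 1: 126. carrion scraps: 98.7 < 126 → exclude; stop.
Optimal diet: berries — 1 of 4 types.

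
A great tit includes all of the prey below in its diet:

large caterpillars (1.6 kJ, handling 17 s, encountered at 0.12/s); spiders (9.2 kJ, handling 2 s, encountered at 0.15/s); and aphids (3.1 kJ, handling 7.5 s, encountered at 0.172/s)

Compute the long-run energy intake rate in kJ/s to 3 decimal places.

0.455 kJ/s

R = (0.12×1.6 + 0.15×9.2 + 0.172×3.1) / (1 + 0.12×17 + 0.15×2 + 0.172×7.5) = 2.105/4.63 = 0.4547 kJ/s.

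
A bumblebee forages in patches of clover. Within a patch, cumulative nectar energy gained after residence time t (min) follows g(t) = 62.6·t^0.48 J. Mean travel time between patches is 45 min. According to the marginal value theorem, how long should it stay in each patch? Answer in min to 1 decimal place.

By the marginal value theorem, leave when the instantaneous gain rate g'(t) equals the habitat-wide average g(t)/(T + t).
g'(t) = 0.48·62.6·t^-0.52. Setting 0.48·62.6·t^-0.52 = 62.6·t^0.48/(45+t) gives 0.48(45+t) = t, so 0.52·t = 0.48×45.
t* = 0.48×45/0.52 = 41.54 min.

41.5 min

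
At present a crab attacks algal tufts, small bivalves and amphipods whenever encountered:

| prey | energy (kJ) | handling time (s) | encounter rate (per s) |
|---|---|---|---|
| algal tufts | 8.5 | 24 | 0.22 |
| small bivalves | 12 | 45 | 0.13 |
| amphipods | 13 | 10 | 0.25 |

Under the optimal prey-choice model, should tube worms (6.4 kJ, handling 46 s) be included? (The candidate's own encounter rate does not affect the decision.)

On algal tufts, small bivalves and amphipods alone, R = ΣλE/(1+Σλh) = 6.68/14.63 = 0.4566 kJ/s.
tube worms: E/h = 6.4/46 = 0.1391 kJ/s.
0.1391 < 0.4566, so adding tube worms would lower the average — exclude it.

No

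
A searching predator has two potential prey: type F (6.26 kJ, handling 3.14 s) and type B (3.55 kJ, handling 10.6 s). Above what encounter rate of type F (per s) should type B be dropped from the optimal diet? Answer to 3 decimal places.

0.064 per s

The zero-one rule: include type B iff E₂/h₂ > λE₁/(1+λh₁). Equality gives the switch point.
λE₁h₂ = E₂ + λE₂h₁ ⇒ λ = E₂/(E₁h₂ − E₂h₁) = 3.55/(66.36 − 11.15) = 0.0643 per s.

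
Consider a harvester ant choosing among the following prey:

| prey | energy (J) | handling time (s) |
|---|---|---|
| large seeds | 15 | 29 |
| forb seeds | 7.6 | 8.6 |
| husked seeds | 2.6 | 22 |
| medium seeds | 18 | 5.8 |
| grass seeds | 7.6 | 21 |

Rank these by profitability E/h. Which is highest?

In descending order of E/h:
medium seeds: 18/5.8 = 3.1 J/s
forb seeds: 7.6/8.6 = 0.884 J/s
large seeds: 15/29 = 0.517 J/s
grass seeds: 7.6/21 = 0.362 J/s
husked seeds: 2.6/22 = 0.118 J/s

medium seeds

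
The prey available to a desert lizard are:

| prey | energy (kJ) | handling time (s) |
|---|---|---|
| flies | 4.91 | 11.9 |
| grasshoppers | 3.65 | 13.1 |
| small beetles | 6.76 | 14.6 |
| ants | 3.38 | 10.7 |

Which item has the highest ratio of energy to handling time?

small beetles

In descending order of E/h:
small beetles: 6.76/14.6 = 0.463 kJ/s
flies: 4.91/11.9 = 0.413 kJ/s
ants: 3.38/10.7 = 0.316 kJ/s
grasshoppers: 3.65/13.1 = 0.279 kJ/s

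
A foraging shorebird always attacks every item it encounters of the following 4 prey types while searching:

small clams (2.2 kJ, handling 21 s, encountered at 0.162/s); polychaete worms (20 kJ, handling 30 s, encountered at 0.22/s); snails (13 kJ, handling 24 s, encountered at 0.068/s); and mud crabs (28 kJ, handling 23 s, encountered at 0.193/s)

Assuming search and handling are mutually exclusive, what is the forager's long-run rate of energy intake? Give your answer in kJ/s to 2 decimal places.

0.65 kJ/s

R = (0.162×2.2 + 0.22×20 + 0.068×13 + 0.193×28) / (1 + 0.162×21 + 0.22×30 + 0.068×24 + 0.193×23) = 11.04/17.07 = 0.6469 kJ/s.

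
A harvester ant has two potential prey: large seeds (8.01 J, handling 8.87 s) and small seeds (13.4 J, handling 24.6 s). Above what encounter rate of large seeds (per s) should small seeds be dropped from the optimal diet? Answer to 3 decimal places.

At the threshold, the rate on large seeds alone equals the profitability of small seeds: λ·8.01/(1 + λ·8.87) = 13.4/24.6 = 0.5447.
Rearranging, λ(8.01 − 0.5447×8.87) = 0.5447, so λ = 0.5447/3.178 = 0.1714 per s.

0.171 per s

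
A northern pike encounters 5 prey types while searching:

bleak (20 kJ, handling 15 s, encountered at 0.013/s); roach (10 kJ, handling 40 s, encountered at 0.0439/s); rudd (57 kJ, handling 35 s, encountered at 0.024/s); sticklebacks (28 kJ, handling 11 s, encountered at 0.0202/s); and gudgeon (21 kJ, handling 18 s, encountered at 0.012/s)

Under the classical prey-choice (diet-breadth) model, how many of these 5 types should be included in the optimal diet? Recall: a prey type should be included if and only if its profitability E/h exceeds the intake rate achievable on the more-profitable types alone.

4

Rank by E/h (kJ/s): sticklebacks 2.55, rudd 1.63, bleak 1.33, gudgeon 1.17, roach 0.25. Include each in turn until the next type's E/h falls below the running intake rate.
Rate on top 1: 0.4628. rudd: 1.63 > 0.4628 → include.
Rate on top 2: 0.9376. bleak: 1.33 > 0.9376 → include.
Rate on top 3: 0.9718. gudgeon: 1.17 > 0.9718 → include.
Rate on top 4: 0.9888. roach: 0.25 < 0.9888 → exclude; stop.
Optimal diet: sticklebacks, rudd, bleak, gudgeon — 4 of 5 types.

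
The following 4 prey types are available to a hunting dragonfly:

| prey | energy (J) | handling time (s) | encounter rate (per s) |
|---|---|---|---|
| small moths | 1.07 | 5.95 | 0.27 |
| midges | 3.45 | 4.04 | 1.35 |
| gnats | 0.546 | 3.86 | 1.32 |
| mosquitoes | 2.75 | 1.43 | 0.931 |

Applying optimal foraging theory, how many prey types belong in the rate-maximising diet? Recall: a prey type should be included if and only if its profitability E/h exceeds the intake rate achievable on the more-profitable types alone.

1

E/h in descending order: mosquitoes 1.92, midges 0.854, small moths 0.18, gnats 0.141 J/s. The optimal diet is the largest prefix of this list for which every included type satisfies E_i/h_i > R on the types above it.
Rate on top 1: 1.098. midges: 0.854 < 1.098 → exclude; stop.
Optimal diet: mosquitoes — 1 of 4 types.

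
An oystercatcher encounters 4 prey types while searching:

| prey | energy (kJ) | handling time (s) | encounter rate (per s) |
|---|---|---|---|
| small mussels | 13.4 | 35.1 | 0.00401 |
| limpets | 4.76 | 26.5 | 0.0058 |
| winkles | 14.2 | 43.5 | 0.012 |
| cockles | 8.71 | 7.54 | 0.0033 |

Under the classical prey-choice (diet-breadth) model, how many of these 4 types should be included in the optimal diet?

Profitabilities (E/h, kJ/s): cockles 1.16, small mussels 0.382, winkles 0.326, limpets 0.18. Add prey in this order while the next type's profitability exceeds the intake rate on those already taken.
Rate on top 1: 0.02805. small mussels: 0.382 > 0.02805 → include.
Rate on top 2: 0.07076. winkles: 0.326 > 0.07076 → include.
Rate on top 3: 0.1498. limpets: 0.18 > 0.1498 → include.
Optimal diet: cockles, small mussels, winkles, limpets — 4 of 4 types.

4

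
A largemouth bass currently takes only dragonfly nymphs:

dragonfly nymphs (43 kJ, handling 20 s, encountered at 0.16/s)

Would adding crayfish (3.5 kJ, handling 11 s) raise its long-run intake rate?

On dragonfly nymphs alone, R = ΣλE/(1+Σλh) = 6.88/4.2 = 1.638 kJ/s.
Profitability of crayfish: 3.5/11 = 0.3182 kJ/s.
0.3182 < 1.638, so adding crayfish would lower the average — exclude it.

No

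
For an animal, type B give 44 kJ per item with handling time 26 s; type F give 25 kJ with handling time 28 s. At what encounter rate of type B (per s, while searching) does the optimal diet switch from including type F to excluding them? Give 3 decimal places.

0.043 per s

Drop type F once their profitability E₂/h₂ falls below the rate achievable on type B alone: E₂/h₂ = λE₁/(1 + λh₁).
Solve for λ: λE₁h₂ = E₂(1 + λh₁) → λ(E₁h₂ − E₂h₁) = E₂ → λ = E₂/(E₁h₂ − E₂h₁).
λ = 25/(44×28 − 25×26) = 25/582 = 0.04296 per s.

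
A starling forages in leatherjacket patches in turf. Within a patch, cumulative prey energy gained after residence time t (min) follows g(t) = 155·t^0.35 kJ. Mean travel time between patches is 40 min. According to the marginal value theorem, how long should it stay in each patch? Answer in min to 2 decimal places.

21.54 min

By the marginal value theorem, leave when the instantaneous gain rate g'(t) equals the habitat-wide average g(t)/(T + t).
g'(t) = 0.35·155·t^-0.65. Setting 0.35·155·t^-0.65 = 155·t^0.35/(40+t) gives 0.35(40+t) = t, so 0.65·t = 0.35×40.
t* = 0.35×40/0.65 = 21.54 min.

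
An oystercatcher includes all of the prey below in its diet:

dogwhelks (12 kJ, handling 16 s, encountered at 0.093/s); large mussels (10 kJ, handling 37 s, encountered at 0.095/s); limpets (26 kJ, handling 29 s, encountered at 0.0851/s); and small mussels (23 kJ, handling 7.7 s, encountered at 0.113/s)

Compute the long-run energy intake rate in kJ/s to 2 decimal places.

0.74 kJ/s

R = (0.093×12 + 0.095×10 + 0.0851×26 + 0.113×23) / (1 + 0.093×16 + 0.095×37 + 0.0851×29 + 0.113×7.7) = 6.878/9.341 = 0.7363 kJ/s.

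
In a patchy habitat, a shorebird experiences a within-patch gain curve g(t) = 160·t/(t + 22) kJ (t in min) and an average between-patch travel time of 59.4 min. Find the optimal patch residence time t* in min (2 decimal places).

Optimal t* satisfies g'(t*) = g(t*)/(T + t*).
g'(t) = 160·22/(t + 22)². Setting 160·22/(t+22)² = 160t/[(t+22)(59.4+t)] gives 22(59.4+t) = t(t+22), so t² = 22×59.4 = 1307.
t* = √1307 = 36.15 min.

36.15 min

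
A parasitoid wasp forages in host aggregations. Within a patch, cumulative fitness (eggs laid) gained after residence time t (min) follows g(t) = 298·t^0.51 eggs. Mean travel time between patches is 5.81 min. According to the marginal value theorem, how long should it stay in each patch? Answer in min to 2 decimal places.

6.05 min

By the marginal value theorem, leave when the instantaneous gain rate g'(t) equals the habitat-wide average g(t)/(T + t).
g'(t) = 0.51·298·t^-0.49. Setting 0.51·298·t^-0.49 = 298·t^0.51/(5.81+t) gives 0.51(5.81+t) = t, so 0.49·t = 0.51×5.81.
t* = 0.51×5.81/0.49 = 6.047 min.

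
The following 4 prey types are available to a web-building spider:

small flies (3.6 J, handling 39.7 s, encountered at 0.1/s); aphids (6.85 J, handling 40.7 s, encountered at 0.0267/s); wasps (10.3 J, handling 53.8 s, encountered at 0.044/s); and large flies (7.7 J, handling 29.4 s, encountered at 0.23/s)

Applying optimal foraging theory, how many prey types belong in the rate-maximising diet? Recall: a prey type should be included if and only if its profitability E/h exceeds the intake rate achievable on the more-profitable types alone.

Rank by E/h (J/s): large flies 0.262, wasps 0.191, aphids 0.168, small flies 0.0907. Include each in turn until the next type's E/h falls below the running intake rate.
Rate on top 1: 0.2282. wasps: 0.191 < 0.2282 → exclude; stop.
Optimal diet: large flies — 1 of 4 types.

1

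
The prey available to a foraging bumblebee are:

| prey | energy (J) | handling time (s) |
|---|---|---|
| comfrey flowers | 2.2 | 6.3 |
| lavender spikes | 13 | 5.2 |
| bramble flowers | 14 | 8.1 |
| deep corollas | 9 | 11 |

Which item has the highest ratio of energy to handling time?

lavender spikes

In descending order of E/h:
lavender spikes: 13/5.2 = 2.5 J/s
bramble flowers: 14/8.1 = 1.73 J/s
deep corollas: 9/11 = 0.818 J/s
comfrey flowers: 2.2/6.3 = 0.349 J/s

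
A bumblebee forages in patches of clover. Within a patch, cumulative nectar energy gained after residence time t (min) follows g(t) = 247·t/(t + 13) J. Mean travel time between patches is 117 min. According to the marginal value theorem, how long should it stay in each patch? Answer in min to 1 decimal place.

Optimal t* satisfies g'(t*) = g(t*)/(T + t*).
g'(t) = 247·13/(t + 13)². Setting 247·13/(t+13)² = 247t/[(t+13)(117+t)] gives 13(117+t) = t(t+13), so t² = 13×117 = 1521.
t* = √1521 = 39 min.

39.0 min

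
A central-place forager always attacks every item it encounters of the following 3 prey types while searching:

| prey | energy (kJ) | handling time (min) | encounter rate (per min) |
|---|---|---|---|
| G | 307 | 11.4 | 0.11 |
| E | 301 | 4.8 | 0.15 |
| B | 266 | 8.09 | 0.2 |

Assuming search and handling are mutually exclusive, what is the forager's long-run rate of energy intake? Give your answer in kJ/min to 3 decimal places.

28.772 kJ/min

Energy encountered per unit search time: 0.11×307 + 0.15×301 + 0.2×266 = 132.1 kJ/min.
Handling time per unit search time: 0.11×11.4 + 0.15×4.8 + 0.2×8.09 = 3.592.
Rate = 132.1/(1 + 3.592) = 28.77 kJ/min.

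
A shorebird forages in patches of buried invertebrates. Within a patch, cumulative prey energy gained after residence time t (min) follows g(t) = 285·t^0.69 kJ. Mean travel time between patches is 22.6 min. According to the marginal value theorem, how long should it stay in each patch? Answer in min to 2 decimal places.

50.30 min

Optimal t* satisfies g'(t*) = g(t*)/(T + t*).
g'(t) = 0.69·285·t^-0.31. Setting 0.69·285·t^-0.31 = 285·t^0.69/(22.6+t) gives 0.69(22.6+t) = t, so 0.31·t = 0.69×22.6.
t* = 0.69×22.6/0.31 = 50.3 min.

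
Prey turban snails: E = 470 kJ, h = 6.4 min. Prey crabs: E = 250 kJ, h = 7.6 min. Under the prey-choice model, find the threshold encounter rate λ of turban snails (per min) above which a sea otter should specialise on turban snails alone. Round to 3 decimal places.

0.127 per min

At the threshold, the rate on turban snails alone equals the profitability of crabs: λ·470/(1 + λ·6.4) = 250/7.6 = 32.89.
Rearranging, λ(470 − 32.89×6.4) = 32.89, so λ = 32.89/259.5 = 0.1268 per min.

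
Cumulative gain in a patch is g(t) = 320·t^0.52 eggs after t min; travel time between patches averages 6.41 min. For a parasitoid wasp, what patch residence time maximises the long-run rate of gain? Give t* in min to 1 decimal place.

6.9 min

By the marginal value theorem, leave when the instantaneous gain rate g'(t) equals the habitat-wide average g(t)/(T + t).
g'(t) = 0.52·320·t^-0.48. Setting 0.52·320·t^-0.48 = 320·t^0.52/(6.41+t) gives 0.52(6.41+t) = t, so 0.48·t = 0.52×6.41.
t* = 0.52×6.41/0.48 = 6.944 min.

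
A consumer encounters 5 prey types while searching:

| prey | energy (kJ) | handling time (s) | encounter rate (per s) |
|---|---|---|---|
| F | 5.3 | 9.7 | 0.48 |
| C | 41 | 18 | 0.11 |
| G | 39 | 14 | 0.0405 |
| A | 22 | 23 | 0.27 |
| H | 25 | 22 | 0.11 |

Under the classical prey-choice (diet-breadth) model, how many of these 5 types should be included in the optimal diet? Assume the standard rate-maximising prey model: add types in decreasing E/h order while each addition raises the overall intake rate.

2

Profitabilities (E/h, kJ/s): G 2.79, C 2.28, H 1.14, A 0.957, F 0.546. Add prey in this order while the next type's profitability exceeds the intake rate on those already taken.
Rate on top 1: 1.008. C: 2.28 > 1.008 → include.
Rate on top 2: 1.717. H: 1.14 < 1.717 → exclude; stop.
Optimal diet: G, C — 2 of 5 types.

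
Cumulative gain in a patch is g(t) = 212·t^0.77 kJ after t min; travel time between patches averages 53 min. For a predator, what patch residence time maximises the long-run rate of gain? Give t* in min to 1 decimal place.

177.4 min

By the marginal value theorem, leave when the instantaneous gain rate g'(t) equals the habitat-wide average g(t)/(T + t).
g'(t) = 0.77·212·t^-0.23. Setting 0.77·212·t^-0.23 = 212·t^0.77/(53+t) gives 0.77(53+t) = t, so 0.23·t = 0.77×53.
t* = 0.77×53/0.23 = 177.4 min.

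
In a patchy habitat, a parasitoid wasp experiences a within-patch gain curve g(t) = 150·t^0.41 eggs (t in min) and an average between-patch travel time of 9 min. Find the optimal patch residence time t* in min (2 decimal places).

6.25 min

By the marginal value theorem, leave when the instantaneous gain rate g'(t) equals the habitat-wide average g(t)/(T + t).
g'(t) = 0.41·150·t^-0.59. Setting 0.41·150·t^-0.59 = 150·t^0.41/(9+t) gives 0.41(9+t) = t, so 0.59·t = 0.41×9.
t* = 0.41×9/0.59 = 6.254 min.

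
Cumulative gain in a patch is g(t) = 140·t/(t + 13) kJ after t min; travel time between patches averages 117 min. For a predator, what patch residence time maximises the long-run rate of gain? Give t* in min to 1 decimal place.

39.0 min

By the marginal value theorem, leave when the instantaneous gain rate g'(t) equals the habitat-wide average g(t)/(T + t).
g'(t) = 140·13/(t + 13)². Setting 140·13/(t+13)² = 140t/[(t+13)(117+t)] gives 13(117+t) = t(t+13), so t² = 13×117 = 1521.
t* = √1521 = 39 min.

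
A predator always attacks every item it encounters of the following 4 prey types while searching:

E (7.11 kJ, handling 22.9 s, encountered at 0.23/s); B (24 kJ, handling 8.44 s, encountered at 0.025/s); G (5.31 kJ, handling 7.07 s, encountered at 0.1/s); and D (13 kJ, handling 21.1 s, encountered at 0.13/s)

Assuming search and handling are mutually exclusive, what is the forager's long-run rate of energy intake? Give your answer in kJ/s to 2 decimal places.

R = (0.23×7.11 + 0.025×24 + 0.1×5.31 + 0.13×13) / (1 + 0.23×22.9 + 0.025×8.44 + 0.1×7.07 + 0.13×21.1) = 4.456/9.928 = 0.4489 kJ/s.

0.45 kJ/s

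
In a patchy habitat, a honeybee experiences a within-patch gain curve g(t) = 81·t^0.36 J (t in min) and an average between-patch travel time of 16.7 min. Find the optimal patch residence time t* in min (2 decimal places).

9.39 min

Maximise g(t)/(T+t): set derivative to zero → g'(t)(T+t) = g(t).
g'(t) = 0.36·81·t^-0.64. Setting 0.36·81·t^-0.64 = 81·t^0.36/(16.7+t) gives 0.36(16.7+t) = t, so 0.64·t = 0.36×16.7.
t* = 0.36×16.7/0.64 = 9.394 min.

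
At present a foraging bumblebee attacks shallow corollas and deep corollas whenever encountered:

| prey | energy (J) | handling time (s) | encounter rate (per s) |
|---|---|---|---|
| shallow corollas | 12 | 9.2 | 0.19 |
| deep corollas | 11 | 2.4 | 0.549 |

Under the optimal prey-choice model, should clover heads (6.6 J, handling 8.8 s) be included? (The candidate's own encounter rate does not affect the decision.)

No

Intake rate on the current diet: R = (0.19×12 + 0.549×11) / (1 + 0.19×9.2 + 0.549×2.4) = 8.319/4.066 = 2.046 J/s.
Profitability of clover heads: 6.6/8.8 = 0.75 J/s.
0.75 < 2.046, so adding clover heads would lower the average — exclude it.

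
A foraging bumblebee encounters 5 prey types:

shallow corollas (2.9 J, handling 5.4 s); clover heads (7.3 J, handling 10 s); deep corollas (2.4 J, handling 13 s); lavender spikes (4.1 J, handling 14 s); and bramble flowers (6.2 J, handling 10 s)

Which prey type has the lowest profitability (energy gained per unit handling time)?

deep corollas

In descending order of E/h:
clover heads: 7.3/10 = 0.73 J/s
bramble flowers: 6.2/10 = 0.62 J/s
shallow corollas: 2.9/5.4 = 0.537 J/s
lavender spikes: 4.1/14 = 0.293 J/s
deep corollas: 2.4/13 = 0.185 J/s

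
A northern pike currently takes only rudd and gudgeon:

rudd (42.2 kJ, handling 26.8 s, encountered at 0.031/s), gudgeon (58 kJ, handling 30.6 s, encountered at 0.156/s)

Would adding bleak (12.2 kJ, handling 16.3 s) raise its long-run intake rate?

On rudd and gudgeon alone, R = ΣλE/(1+Σλh) = 10.36/6.604 = 1.568 kJ/s.
bleak: E/h = 12.2/16.3 = 0.7485 kJ/s.
Since 0.7485 < R, time spent handling bleak is better spent searching.

No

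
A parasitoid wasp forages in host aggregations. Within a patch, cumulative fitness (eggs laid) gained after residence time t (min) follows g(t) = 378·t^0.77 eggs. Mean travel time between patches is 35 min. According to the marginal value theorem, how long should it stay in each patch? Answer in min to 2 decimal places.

117.17 min

Maximise g(t)/(T+t): set derivative to zero → g'(t)(T+t) = g(t).
g'(t) = 0.77·378·t^-0.23. Setting 0.77·378·t^-0.23 = 378·t^0.77/(35+t) gives 0.77(35+t) = t, so 0.23·t = 0.77×35.
t* = 0.77×35/0.23 = 117.2 min.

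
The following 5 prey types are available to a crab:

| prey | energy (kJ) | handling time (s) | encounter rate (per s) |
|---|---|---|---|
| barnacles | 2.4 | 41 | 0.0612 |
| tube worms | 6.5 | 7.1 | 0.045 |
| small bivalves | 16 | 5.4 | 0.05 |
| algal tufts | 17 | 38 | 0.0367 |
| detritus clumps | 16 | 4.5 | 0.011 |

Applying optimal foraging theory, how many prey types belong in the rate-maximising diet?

Rank by E/h (kJ/s): detritus clumps 3.56, small bivalves 2.96, tube worms 0.915, algal tufts 0.447, barnacles 0.0585. Include each in turn until the next type's E/h falls below the running intake rate.
Rate on top 1: 0.1677. small bivalves: 2.96 > 0.1677 → include.
Rate on top 2: 0.7397. tube worms: 0.915 > 0.7397 → include.
Rate on top 3: 0.7739. algal tufts: 0.447 < 0.7739 → exclude; stop.
Optimal diet: detritus clumps, small bivalves, tube worms — 3 of 5 types.

3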